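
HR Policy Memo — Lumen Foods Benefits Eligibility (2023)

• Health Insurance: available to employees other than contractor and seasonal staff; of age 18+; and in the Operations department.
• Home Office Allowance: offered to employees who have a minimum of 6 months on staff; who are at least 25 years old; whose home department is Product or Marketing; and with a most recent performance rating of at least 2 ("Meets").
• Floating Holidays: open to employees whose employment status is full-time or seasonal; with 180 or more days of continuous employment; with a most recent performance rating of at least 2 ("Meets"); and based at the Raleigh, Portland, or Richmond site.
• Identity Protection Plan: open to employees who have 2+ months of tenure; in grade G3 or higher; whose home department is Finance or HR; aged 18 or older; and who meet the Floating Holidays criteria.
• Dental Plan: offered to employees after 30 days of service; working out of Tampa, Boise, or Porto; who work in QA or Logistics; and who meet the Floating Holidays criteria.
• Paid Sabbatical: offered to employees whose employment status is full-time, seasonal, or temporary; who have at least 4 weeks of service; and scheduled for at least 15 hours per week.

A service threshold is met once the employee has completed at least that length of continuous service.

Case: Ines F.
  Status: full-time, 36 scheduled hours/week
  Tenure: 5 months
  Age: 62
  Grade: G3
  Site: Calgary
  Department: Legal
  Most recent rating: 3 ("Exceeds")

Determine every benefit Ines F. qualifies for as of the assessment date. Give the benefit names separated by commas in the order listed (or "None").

Paid Sabbatical

Health Insurance — status full-time ✓ (not excluded); age 62 ≥ 18 ✓; dept Legal ✗ → not eligible.
Home Office Allowance — service 5 months < 6 months ✗ → not eligible.
Floating Holidays — status full-time ✓; service 5 months < 180 days ✗ → not eligible.
Identity Protection Plan — service 5 months ≥ 2 months ✓; grade G3 ≥ G3 ✓; dept Legal ✗ → not eligible.
Dental Plan — service 5 months ≥ 30 days ✓; site Calgary ✗ (not Tampa, Boise, or Porto) → not eligible.
Paid Sabbatical — status full-time ✓; service 5 months ≥ 4 weeks (≈28 days) ✓; 36 hrs/wk ≥ 15 ✓ → eligible.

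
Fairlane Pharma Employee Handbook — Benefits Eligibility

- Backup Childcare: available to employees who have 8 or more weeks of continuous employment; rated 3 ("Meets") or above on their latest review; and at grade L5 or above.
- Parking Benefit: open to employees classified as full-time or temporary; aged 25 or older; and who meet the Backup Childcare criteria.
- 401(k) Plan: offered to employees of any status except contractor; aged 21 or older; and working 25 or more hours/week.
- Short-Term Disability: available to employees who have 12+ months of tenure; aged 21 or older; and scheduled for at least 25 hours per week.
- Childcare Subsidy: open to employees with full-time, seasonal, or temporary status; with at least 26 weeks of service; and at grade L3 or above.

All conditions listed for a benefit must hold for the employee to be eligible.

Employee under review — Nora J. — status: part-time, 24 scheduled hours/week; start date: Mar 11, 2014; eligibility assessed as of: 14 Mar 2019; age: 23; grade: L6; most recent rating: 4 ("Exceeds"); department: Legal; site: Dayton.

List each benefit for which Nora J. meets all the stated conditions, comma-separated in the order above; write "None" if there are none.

Service from Mar 11, 2014 to 14 Mar 2019: 1829 days.
Backup Childcare — service 1829 days ≥ 8 weeks (≈56 days) ✓; rating 4 ≥ 3 ✓; grade L6 ≥ L5 ✓ → eligible.
Parking Benefit — status part-time ✗ (requires full-time or temporary) → not eligible.
401(k) Plan — status part-time ✓ (not excluded); age 23 ≥ 21 ✓; 24 hrs/wk < 25 ✗ → not eligible.
Short-Term Disability — service 1829 days ≥ 12 months (≈360 days) ✓; age 23 ≥ 21 ✓; 24 hrs/wk < 25 ✗ → not eligible.
Childcare Subsidy — status part-time ✗ (requires full-time, seasonal, or temporary) → not eligible.

Backup Childcare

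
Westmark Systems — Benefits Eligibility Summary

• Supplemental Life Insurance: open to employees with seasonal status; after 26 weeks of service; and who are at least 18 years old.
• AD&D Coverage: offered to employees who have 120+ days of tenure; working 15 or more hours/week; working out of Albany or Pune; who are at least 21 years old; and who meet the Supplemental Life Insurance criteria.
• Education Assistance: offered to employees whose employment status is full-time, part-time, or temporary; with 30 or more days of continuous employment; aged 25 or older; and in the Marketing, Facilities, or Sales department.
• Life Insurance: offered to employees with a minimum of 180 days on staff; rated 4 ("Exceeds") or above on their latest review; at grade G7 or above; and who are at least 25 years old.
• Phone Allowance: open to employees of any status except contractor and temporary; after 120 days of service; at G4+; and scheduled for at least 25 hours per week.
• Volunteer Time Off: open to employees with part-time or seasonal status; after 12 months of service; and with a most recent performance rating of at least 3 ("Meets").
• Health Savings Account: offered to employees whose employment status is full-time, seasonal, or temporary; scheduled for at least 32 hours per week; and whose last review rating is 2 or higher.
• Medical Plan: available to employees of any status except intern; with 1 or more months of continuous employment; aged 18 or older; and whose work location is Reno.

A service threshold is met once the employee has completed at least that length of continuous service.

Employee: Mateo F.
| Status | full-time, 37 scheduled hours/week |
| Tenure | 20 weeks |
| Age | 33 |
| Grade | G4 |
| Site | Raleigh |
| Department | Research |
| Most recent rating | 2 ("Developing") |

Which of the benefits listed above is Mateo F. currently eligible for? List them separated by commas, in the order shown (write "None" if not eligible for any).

Phone Allowance, Health Savings Account

Supplemental Life Insurance — status full-time ✗ (requires seasonal) → not eligible.
AD&D Coverage — service 20 weeks ≥ 120 days ✓; 37 hrs/wk ≥ 15 ✓; site Raleigh ✗ (not Albany or Pune) → not eligible.
Education Assistance — status full-time ✓; service 20 weeks ≥ 30 days ✓; age 33 ≥ 25 ✓; dept Research ✗ → not eligible.
Life Insurance — service 20 weeks < 180 days ✗ → not eligible.
Phone Allowance — status full-time ✓ (not excluded); service 20 weeks ≥ 120 days ✓; grade G4 ≥ G4 ✓; 37 hrs/wk ≥ 25 ✓ → eligible.
Volunteer Time Off — status full-time ✗ (requires part-time or seasonal) → not eligible.
Health Savings Account — status full-time ✓; 37 hrs/wk ≥ 32 ✓; rating 2 ≥ 2 ✓ → eligible.
Medical Plan — status full-time ✓ (not excluded); service 20 weeks ≥ 1 month (≈30 days) ✓; age 33 ≥ 18 ✓; site Raleigh ✗ (not Reno) → not eligible.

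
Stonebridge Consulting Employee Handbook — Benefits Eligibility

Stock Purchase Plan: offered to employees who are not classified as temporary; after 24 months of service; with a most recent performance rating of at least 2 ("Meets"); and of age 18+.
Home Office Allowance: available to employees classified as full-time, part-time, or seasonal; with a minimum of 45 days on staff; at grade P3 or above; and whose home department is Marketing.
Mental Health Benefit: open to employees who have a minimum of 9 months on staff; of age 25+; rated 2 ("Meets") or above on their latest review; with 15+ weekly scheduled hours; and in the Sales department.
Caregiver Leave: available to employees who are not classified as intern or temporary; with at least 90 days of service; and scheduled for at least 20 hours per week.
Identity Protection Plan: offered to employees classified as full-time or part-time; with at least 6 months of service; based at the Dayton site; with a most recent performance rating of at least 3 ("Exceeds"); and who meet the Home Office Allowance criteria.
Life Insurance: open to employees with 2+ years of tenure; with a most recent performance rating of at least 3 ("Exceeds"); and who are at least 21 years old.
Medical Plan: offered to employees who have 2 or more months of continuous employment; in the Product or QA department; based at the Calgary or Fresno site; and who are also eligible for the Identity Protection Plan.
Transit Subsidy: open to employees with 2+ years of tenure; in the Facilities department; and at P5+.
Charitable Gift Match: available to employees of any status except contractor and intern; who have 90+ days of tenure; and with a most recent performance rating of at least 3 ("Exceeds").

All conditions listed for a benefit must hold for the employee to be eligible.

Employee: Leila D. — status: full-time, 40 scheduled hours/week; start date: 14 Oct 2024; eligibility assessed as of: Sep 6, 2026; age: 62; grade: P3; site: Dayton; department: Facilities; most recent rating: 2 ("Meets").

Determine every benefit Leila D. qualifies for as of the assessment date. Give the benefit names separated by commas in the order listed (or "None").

Service from 14 Oct 2024 to Sep 6, 2026: 692 days.
Stock Purchase Plan — status full-time ✓ (not excluded); service 692 days < 24 months (≈720 days) ✗ → not eligible.
Home Office Allowance — status full-time ✓; service 692 days ≥ 45 days ✓; grade P3 ≥ P3 ✓; dept Facilities ✗ → not eligible.
Mental Health Benefit — service 692 days ≥ 9 months (≈270 days) ✓; age 62 ≥ 25 ✓; rating 2 ≥ 2 ✓; 40 hrs/wk ≥ 15 ✓; dept Facilities ✗ → not eligible.
Caregiver Leave — status full-time ✓ (not excluded); service 692 days ≥ 90 days ✓; 40 hrs/wk ≥ 20 ✓ → eligible.
Identity Protection Plan — status full-time ✓; service 692 days ≥ 6 months (≈180 days) ✓; site Dayton ✓; rating 2 < 3 ✗ → not eligible.
Life Insurance — service 692 days < 2 years (≈730 days) ✗ → not eligible.
Medical Plan — service 692 days ≥ 2 months (≈60 days) ✓; dept Facilities ✗ → not eligible.
Transit Subsidy — service 692 days < 2 years (≈730 days) ✗ → not eligible.
Charitable Gift Match — status full-time ✓ (not excluded); service 692 days ≥ 90 days ✓; rating 2 < 3 ✗ → not eligible.

Caregiver Leave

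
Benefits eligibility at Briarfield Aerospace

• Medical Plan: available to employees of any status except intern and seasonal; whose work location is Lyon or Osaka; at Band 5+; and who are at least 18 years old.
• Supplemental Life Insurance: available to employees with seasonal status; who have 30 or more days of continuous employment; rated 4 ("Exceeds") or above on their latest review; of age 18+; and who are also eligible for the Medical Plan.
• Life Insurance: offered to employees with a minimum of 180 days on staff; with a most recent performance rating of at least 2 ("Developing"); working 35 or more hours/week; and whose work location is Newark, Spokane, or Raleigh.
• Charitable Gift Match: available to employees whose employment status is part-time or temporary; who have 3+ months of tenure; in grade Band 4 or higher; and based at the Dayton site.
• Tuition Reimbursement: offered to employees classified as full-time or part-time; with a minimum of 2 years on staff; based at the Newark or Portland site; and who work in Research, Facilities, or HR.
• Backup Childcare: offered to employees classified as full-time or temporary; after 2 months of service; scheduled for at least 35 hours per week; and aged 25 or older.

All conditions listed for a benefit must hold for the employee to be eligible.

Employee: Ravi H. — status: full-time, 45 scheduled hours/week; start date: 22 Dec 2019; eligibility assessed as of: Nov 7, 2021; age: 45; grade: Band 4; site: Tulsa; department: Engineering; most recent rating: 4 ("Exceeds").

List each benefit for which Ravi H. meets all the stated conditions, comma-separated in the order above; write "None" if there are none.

Backup Childcare

Service from 22 Dec 2019 to Nov 7, 2021: 686 days.
Medical Plan — status full-time ✓ (not excluded); site Tulsa ✗ (not Lyon or Osaka) → not eligible.
Supplemental Life Insurance — status full-time ✗ (requires seasonal) → not eligible.
Life Insurance — service 686 days ≥ 180 days ✓; rating 4 ≥ 2 ✓; 45 hrs/wk ≥ 35 ✓; site Tulsa ✗ (not Newark, Spokane, or Raleigh) → not eligible.
Charitable Gift Match — status full-time ✗ (requires part-time or temporary) → not eligible.
Tuition Reimbursement — status full-time ✓; service 686 days < 2 years (≈730 days) ✗ → not eligible.
Backup Childcare — status full-time ✓; service 686 days ≥ 2 months (≈60 days) ✓; 45 hrs/wk ≥ 35 ✓; age 45 ≥ 25 ✓ → eligible.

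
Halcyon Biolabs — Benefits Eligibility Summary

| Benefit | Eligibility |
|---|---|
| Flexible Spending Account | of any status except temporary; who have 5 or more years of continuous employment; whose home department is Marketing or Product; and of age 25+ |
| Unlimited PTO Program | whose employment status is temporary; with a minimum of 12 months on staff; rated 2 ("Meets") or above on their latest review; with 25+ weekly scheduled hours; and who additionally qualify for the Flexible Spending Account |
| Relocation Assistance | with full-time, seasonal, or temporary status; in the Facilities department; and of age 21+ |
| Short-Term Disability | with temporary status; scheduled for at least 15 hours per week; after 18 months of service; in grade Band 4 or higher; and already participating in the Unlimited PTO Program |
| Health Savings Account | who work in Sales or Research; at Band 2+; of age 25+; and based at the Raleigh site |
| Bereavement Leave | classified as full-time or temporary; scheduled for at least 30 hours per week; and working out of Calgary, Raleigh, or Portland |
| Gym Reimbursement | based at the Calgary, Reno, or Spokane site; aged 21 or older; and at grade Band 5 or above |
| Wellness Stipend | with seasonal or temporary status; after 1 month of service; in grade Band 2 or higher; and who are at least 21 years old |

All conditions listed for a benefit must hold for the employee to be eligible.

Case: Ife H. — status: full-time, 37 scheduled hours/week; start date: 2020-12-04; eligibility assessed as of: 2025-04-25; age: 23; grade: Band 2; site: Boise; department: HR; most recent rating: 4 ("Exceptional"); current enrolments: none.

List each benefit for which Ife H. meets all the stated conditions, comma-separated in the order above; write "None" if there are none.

Service from 2020-12-04 to 2025-04-25: 1603 days.
Flexible Spending Account — status full-time ✓ (not excluded); service 1603 days < 5 years (≈1825 days) ✗ → not eligible.
Unlimited PTO Program — status full-time ✗ (requires temporary) → not eligible.
Relocation Assistance — status full-time ✓; dept HR ✗ → not eligible.
Short-Term Disability — status full-time ✗ (requires temporary) → not eligible.
Health Savings Account — dept HR ✗ → not eligible.
Bereavement Leave — status full-time ✓; 37 hrs/wk ≥ 30 ✓; site Boise ✗ (not Calgary, Raleigh, or Portland) → not eligible.
Gym Reimbursement — site Boise ✗ (not Calgary, Reno, or Spokane) → not eligible.
Wellness Stipend — status full-time ✗ (requires seasonal or temporary) → not eligible.

None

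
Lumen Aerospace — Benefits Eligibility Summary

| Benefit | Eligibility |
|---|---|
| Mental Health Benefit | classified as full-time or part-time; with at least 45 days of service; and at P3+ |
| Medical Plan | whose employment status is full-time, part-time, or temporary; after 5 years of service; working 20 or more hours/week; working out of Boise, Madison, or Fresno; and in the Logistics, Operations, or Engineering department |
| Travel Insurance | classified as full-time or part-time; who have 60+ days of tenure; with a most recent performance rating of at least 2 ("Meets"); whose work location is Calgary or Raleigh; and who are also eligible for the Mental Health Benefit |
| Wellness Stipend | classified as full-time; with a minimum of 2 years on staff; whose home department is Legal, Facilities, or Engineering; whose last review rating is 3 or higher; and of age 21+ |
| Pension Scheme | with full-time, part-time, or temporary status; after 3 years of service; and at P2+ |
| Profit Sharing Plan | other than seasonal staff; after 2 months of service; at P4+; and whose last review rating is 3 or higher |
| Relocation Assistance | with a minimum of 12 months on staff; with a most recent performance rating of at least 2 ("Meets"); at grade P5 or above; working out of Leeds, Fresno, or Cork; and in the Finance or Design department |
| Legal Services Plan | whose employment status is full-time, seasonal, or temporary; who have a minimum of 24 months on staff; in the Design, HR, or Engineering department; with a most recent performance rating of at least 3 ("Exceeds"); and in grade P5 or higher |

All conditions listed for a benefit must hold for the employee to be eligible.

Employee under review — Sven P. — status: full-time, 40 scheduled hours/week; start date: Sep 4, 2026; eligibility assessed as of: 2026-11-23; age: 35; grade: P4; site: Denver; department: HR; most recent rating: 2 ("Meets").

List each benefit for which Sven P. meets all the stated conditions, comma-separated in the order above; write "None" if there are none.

Mental Health Benefit

Service from Sep 4, 2026 to 2026-11-23: 80 days.
Mental Health Benefit — status full-time ✓; service 80 days ≥ 45 days ✓; grade P4 ≥ P3 ✓ → eligible.
Medical Plan — status full-time ✓; service 80 days < 5 years (≈1825 days) ✗ → not eligible.
Travel Insurance — status full-time ✓; service 80 days ≥ 60 days ✓; rating 2 ≥ 2 ✓; site Denver ✗ (not Calgary or Raleigh) → not eligible.
Wellness Stipend — status full-time ✓; service 80 days < 2 years (≈730 days) ✗ → not eligible.
Pension Scheme — status full-time ✓; service 80 days < 3 years (≈1095 days) ✗ → not eligible.
Profit Sharing Plan — status full-time ✓ (not excluded); service 80 days ≥ 2 months (≈60 days) ✓; grade P4 ≥ P4 ✓; rating 2 < 3 ✗ → not eligible.
Relocation Assistance — service 80 days < 12 months (≈360 days) ✗ → not eligible.
Legal Services Plan — status full-time ✓; service 80 days < 24 months (≈720 days) ✗ → not eligible.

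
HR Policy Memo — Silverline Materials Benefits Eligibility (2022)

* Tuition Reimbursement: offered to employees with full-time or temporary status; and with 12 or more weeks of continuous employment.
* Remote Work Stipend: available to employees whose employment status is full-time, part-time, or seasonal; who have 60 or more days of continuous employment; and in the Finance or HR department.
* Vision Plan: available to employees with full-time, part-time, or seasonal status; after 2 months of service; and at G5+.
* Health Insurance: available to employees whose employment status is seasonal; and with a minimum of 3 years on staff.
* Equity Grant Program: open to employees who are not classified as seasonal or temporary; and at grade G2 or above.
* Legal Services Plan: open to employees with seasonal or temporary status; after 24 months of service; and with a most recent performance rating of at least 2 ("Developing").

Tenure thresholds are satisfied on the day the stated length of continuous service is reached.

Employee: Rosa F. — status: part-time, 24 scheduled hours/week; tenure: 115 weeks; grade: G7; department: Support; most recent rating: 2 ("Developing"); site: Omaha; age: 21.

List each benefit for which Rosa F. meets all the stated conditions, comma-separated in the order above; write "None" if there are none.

Vision Plan, Equity Grant Program

Tuition Reimbursement — status part-time ✗ (requires full-time or temporary) → not eligible.
Remote Work Stipend — status part-time ✓; service 115 weeks ≥ 60 days ✓; dept Support ✗ → not eligible.
Vision Plan — status part-time ✓; service 115 weeks ≥ 2 months (≈60 days) ✓; grade G7 ≥ G5 ✓ → eligible.
Health Insurance — status part-time ✗ (requires seasonal) → not eligible.
Equity Grant Program — status part-time ✓ (not excluded); grade G7 ≥ G2 ✓ → eligible.
Legal Services Plan — status part-time ✗ (requires seasonal or temporary) → not eligible.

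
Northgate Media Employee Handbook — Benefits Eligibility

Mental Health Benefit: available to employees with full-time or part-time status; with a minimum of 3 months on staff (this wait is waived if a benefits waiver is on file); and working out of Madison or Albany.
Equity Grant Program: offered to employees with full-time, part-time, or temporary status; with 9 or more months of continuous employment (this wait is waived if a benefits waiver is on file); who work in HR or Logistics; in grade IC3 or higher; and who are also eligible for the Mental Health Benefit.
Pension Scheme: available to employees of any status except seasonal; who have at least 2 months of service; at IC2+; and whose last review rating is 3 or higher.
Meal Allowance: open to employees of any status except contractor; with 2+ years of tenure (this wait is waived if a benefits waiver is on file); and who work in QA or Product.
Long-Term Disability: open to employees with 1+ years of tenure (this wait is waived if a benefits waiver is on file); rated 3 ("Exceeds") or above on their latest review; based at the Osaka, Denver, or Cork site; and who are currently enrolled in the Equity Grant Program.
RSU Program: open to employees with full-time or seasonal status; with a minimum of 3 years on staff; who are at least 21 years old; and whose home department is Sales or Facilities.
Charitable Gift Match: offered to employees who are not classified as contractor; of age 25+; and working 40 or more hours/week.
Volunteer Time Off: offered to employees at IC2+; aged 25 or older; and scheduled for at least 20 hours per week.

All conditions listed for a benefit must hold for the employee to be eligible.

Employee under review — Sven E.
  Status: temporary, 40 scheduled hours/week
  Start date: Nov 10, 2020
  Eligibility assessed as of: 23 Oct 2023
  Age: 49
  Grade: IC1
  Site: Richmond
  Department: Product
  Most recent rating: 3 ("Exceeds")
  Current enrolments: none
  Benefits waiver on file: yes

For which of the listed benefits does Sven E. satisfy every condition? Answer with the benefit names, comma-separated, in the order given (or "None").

Meal Allowance, Charitable Gift Match

Service from Nov 10, 2020 to 23 Oct 2023: 1077 days.
Mental Health Benefit — status temporary ✗ (requires full-time or part-time) → not eligible.
Equity Grant Program — status temporary ✓; benefits waiver on file ✓; dept Product ✗ → not eligible.
Pension Scheme — status temporary ✓ (not excluded); service 1077 days ≥ 2 months (≈60 days) ✓; grade IC1 < IC2 ✗ → not eligible.
Meal Allowance — status temporary ✓ (not excluded); benefits waiver on file ✓; dept Product ✓ → eligible.
Long-Term Disability — benefits waiver on file ✓; rating 3 ≥ 3 ✓; site Richmond ✗ (not Osaka, Denver, or Cork) → not eligible.
RSU Program — status temporary ✗ (requires full-time or seasonal) → not eligible.
Charitable Gift Match — status temporary ✓ (not excluded); age 49 ≥ 25 ✓; 40 hrs/wk ≥ 40 ✓ → eligible.
Volunteer Time Off — grade IC1 < IC2 ✗ → not eligible.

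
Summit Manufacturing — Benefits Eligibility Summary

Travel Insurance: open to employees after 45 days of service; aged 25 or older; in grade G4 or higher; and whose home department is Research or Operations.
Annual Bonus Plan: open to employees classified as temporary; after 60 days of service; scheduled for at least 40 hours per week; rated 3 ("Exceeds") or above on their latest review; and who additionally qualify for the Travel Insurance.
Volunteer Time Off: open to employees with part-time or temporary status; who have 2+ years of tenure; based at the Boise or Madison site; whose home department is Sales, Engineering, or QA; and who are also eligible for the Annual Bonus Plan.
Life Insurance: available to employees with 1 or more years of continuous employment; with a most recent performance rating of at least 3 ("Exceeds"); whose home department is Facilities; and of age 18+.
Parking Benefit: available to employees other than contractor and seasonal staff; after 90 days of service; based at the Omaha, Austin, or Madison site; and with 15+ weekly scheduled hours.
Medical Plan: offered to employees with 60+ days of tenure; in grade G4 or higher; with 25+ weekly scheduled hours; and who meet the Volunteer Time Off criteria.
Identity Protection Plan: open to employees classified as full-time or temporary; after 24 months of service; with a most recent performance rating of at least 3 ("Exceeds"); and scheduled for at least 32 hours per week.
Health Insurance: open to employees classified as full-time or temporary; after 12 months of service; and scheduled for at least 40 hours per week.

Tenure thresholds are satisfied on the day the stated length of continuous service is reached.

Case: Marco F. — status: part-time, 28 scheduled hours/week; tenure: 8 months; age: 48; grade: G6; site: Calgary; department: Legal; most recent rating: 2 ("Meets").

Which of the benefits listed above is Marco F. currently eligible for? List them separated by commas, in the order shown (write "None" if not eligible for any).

None

Travel Insurance — service 8 months ≥ 45 days ✓; age 48 ≥ 25 ✓; grade G6 ≥ G4 ✓; dept Legal ✗ → not eligible.
Annual Bonus Plan — status part-time ✗ (requires temporary) → not eligible.
Volunteer Time Off — status part-time ✓; service 8 months < 2 years (≈730 days) ✗ → not eligible.
Life Insurance — service 8 months < 1 year (≈365 days) ✗ → not eligible.
Parking Benefit — status part-time ✓ (not excluded); service 8 months ≥ 90 days ✓; site Calgary ✗ (not Omaha, Austin, or Madison) → not eligible.
Medical Plan — service 8 months ≥ 60 days ✓; grade G6 ≥ G4 ✓; 28 hrs/wk ≥ 25 ✓; not eligible for Volunteer Time Off ✗ → not eligible.
Identity Protection Plan — status part-time ✗ (requires full-time or temporary) → not eligible.
Health Insurance — status part-time ✗ (requires full-time or temporary) → not eligible.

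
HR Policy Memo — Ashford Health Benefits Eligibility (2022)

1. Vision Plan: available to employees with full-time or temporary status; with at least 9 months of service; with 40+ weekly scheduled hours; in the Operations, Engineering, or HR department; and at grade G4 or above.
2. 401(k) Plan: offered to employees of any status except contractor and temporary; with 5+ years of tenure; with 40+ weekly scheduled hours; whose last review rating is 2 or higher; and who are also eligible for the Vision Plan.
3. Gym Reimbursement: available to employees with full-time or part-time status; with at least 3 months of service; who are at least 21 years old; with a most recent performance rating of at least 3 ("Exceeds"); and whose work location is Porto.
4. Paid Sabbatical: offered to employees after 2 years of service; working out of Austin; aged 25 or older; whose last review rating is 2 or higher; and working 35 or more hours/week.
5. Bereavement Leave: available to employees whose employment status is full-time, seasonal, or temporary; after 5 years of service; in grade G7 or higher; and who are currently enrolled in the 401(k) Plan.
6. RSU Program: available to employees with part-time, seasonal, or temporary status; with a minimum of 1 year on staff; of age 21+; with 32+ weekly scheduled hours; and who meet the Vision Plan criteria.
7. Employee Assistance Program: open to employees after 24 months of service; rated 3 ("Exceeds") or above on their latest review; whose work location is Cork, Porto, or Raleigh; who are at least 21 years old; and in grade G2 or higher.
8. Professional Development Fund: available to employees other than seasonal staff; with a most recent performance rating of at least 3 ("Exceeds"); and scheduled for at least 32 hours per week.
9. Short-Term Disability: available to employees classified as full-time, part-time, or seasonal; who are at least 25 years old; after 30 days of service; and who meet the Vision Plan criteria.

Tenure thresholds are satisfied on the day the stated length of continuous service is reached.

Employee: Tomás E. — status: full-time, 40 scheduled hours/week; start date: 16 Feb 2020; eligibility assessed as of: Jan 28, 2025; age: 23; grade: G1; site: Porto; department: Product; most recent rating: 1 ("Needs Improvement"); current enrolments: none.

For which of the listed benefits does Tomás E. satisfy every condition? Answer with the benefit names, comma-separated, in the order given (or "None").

Service from 16 Feb 2020 to Jan 28, 2025: 1808 days.
Vision Plan — status full-time ✓; service 1808 days ≥ 9 months (≈270 days) ✓; 40 hrs/wk ≥ 40 ✓; dept Product ✗ → not eligible.
401(k) Plan — status full-time ✓ (not excluded); service 1808 days < 5 years (≈1825 days) ✗ → not eligible.
Gym Reimbursement — status full-time ✓; service 1808 days ≥ 3 months (≈90 days) ✓; age 23 ≥ 21 ✓; rating 1 < 3 ✗ → not eligible.
Paid Sabbatical — service 1808 days ≥ 2 years (≈730 days) ✓; site Porto ✗ (not Austin) → not eligible.
Bereavement Leave — status full-time ✓; service 1808 days < 5 years (≈1825 days) ✗ → not eligible.
RSU Program — status full-time ✗ (requires part-time, seasonal, or temporary) → not eligible.
Employee Assistance Program — service 1808 days ≥ 24 months (≈720 days) ✓; rating 1 < 3 ✗ → not eligible.
Professional Development Fund — status full-time ✓ (not excluded); rating 1 < 3 ✗ → not eligible.
Short-Term Disability — status full-time ✓; age 23 < 25 ✗ → not eligible.

None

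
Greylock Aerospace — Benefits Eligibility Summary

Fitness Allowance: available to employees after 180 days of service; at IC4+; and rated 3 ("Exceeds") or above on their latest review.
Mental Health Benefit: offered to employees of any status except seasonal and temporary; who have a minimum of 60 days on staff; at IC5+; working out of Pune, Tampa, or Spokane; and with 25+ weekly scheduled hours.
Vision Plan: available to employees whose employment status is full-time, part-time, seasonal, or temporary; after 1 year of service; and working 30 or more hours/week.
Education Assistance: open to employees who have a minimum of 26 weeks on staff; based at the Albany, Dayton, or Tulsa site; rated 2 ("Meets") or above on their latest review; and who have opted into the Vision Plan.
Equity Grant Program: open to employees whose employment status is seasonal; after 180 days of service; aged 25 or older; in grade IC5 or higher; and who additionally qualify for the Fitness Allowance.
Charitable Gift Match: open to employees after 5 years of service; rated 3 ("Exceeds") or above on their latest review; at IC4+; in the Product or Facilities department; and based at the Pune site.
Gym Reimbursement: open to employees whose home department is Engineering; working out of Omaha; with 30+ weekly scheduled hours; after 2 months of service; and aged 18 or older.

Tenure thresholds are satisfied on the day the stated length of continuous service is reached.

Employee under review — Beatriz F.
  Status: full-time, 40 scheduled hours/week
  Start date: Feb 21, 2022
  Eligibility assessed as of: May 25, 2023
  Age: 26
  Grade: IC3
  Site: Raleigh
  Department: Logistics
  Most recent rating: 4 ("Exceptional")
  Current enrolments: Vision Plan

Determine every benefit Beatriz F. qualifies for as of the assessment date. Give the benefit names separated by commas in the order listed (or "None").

Vision Plan

Service from Feb 21, 2022 to May 25, 2023: 458 days.
Fitness Allowance — service 458 days ≥ 180 days ✓; grade IC3 < IC4 ✗ → not eligible.
Mental Health Benefit — status full-time ✓ (not excluded); service 458 days ≥ 60 days ✓; grade IC3 < IC5 ✗ → not eligible.
Vision Plan — status full-time ✓; service 458 days ≥ 1 year (≈365 days) ✓; 40 hrs/wk ≥ 30 ✓ → eligible.
Education Assistance — service 458 days ≥ 26 weeks (≈182 days) ✓; site Raleigh ✗ (not Albany, Dayton, or Tulsa) → not eligible.
Equity Grant Program — status full-time ✗ (requires seasonal) → not eligible.
Charitable Gift Match — service 458 days < 5 years (≈1825 days) ✗ → not eligible.
Gym Reimbursement — dept Logistics ✗ → not eligible.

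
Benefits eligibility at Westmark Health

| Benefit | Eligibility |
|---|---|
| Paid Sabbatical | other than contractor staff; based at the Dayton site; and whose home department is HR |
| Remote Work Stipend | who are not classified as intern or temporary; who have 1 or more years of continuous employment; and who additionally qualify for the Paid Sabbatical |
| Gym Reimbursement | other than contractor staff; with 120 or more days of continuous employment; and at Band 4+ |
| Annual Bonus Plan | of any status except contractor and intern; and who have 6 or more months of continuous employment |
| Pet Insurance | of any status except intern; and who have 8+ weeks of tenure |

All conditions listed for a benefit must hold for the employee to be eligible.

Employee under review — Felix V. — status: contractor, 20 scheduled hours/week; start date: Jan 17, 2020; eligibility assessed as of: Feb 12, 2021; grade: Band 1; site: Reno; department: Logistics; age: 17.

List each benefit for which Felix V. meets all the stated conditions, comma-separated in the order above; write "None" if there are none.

Pet Insurance

Service from Jan 17, 2020 to Feb 12, 2021: 392 days.
Paid Sabbatical — status contractor ✗ (excluded) → not eligible.
Remote Work Stipend — status contractor ✓ (not excluded); service 392 days ≥ 1 year (≈365 days) ✓; not eligible for Paid Sabbatical ✗ → not eligible.
Gym Reimbursement — status contractor ✗ (excluded) → not eligible.
Annual Bonus Plan — status contractor ✗ (excluded) → not eligible.
Pet Insurance — status contractor ✓ (not excluded); service 392 days ≥ 8 weeks (≈56 days) ✓ → eligible.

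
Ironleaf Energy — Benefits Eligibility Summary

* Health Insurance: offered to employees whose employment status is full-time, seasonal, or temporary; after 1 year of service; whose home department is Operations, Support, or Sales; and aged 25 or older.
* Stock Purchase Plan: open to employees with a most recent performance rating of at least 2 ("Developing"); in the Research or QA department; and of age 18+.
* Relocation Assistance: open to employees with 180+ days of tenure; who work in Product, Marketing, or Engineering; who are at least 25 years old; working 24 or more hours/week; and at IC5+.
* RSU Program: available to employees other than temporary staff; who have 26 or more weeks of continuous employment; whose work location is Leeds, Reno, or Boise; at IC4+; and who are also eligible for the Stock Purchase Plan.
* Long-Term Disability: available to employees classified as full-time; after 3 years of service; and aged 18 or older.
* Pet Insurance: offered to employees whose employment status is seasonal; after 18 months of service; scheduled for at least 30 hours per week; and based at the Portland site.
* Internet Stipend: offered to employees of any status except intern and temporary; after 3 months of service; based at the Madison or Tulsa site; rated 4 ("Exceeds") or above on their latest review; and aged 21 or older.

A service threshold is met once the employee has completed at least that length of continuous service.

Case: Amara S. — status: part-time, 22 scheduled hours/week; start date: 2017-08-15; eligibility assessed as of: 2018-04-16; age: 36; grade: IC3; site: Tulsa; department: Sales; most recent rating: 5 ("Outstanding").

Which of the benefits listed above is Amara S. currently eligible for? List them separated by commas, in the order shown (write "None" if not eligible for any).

Internet Stipend

Service from 2017-08-15 to 2018-04-16: 244 days.
Health Insurance — status part-time ✗ (requires full-time, seasonal, or temporary) → not eligible.
Stock Purchase Plan — rating 5 ≥ 2 ✓; dept Sales ✗ → not eligible.
Relocation Assistance — service 244 days ≥ 180 days ✓; dept Sales ✗ → not eligible.
RSU Program — status part-time ✓ (not excluded); service 244 days ≥ 26 weeks (≈182 days) ✓; site Tulsa ✗ (not Leeds, Reno, or Boise) → not eligible.
Long-Term Disability — status part-time ✗ (requires full-time) → not eligible.
Pet Insurance — status part-time ✗ (requires seasonal) → not eligible.
Internet Stipend — status part-time ✓ (not excluded); service 244 days ≥ 3 months (≈90 days) ✓; site Tulsa ✓; rating 5 ≥ 4 ✓; age 36 ≥ 21 ✓ → eligible.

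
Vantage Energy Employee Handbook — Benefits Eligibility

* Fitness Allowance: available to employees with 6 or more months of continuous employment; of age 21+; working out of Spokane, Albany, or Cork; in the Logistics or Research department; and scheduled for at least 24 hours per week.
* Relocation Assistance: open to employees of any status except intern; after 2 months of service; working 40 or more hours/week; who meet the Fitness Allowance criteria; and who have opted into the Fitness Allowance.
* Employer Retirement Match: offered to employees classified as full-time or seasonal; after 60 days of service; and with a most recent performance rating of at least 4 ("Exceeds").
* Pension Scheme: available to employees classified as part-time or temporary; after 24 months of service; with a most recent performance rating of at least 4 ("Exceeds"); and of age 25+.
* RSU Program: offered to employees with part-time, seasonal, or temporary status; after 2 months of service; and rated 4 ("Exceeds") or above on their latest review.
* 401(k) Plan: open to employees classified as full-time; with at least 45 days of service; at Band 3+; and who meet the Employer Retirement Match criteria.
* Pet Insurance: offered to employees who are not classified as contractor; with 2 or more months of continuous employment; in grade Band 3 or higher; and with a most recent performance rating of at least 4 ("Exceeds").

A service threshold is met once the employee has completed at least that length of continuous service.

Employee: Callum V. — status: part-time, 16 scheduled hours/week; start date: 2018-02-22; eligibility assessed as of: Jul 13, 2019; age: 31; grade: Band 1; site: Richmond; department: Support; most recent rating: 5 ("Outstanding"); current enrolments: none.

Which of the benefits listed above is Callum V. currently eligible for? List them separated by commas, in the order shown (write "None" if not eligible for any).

Service from 2018-02-22 to Jul 13, 2019: 506 days.
Fitness Allowance — service 506 days ≥ 6 months (≈180 days) ✓; age 31 ≥ 21 ✓; site Richmond ✗ (not Spokane, Albany, or Cork) → not eligible.
Relocation Assistance — status part-time ✓ (not excluded); service 506 days ≥ 2 months (≈60 days) ✓; 16 hrs/wk < 40 ✗ → not eligible.
Employer Retirement Match — status part-time ✗ (requires full-time or seasonal) → not eligible.
Pension Scheme — status part-time ✓; service 506 days < 24 months (≈720 days) ✗ → not eligible.
RSU Program — status part-time ✓; service 506 days ≥ 2 months (≈60 days) ✓; rating 5 ≥ 4 ✓ → eligible.
401(k) Plan — status part-time ✗ (requires full-time) → not eligible.
Pet Insurance — status part-time ✓ (not excluded); service 506 days ≥ 2 months (≈60 days) ✓; grade Band 1 < Band 3 ✗ → not eligible.

RSU Program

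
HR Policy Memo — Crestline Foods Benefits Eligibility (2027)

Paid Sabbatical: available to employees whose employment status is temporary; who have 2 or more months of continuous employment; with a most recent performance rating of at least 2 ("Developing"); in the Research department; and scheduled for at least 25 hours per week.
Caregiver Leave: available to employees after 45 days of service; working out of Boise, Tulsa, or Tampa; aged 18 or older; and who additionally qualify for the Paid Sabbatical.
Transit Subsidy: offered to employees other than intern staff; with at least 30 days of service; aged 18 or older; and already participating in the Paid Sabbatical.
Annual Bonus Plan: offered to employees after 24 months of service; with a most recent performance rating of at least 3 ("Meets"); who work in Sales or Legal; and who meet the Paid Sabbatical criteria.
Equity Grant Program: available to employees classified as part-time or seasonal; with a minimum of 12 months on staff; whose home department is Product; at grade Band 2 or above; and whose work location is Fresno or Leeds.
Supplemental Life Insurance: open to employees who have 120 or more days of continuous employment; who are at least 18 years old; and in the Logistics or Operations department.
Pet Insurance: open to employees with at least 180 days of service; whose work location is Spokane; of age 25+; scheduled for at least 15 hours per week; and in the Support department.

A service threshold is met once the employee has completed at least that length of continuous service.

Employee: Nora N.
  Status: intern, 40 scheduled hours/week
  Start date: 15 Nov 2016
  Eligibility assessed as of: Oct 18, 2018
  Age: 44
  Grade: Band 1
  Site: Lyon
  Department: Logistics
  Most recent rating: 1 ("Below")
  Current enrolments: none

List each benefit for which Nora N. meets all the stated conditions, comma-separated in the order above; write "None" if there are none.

Service from 15 Nov 2016 to Oct 18, 2018: 702 days.
Paid Sabbatical — status intern ✗ (requires temporary) → not eligible.
Caregiver Leave — service 702 days ≥ 45 days ✓; site Lyon ✗ (not Boise, Tulsa, or Tampa) → not eligible.
Transit Subsidy — status intern ✗ (excluded) → not eligible.
Annual Bonus Plan — service 702 days < 24 months (≈720 days) ✗ → not eligible.
Equity Grant Program — status intern ✗ (requires part-time or seasonal) → not eligible.
Supplemental Life Insurance — service 702 days ≥ 120 days ✓; age 44 ≥ 18 ✓; dept Logistics ✓ → eligible.
Pet Insurance — service 702 days ≥ 180 days ✓; site Lyon ✗ (not Spokane) → not eligible.

Supplemental Life Insurance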